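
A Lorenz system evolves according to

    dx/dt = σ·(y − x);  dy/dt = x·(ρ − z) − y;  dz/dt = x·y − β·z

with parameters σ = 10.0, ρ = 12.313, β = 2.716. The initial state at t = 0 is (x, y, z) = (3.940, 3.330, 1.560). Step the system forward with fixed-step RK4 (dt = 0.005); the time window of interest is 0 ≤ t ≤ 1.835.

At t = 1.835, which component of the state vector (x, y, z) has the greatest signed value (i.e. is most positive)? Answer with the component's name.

largest component: z

t=0.000: state=(3.940, 3.330, 1.560)
step 1 (dt=0.005): k1=(-6.100, 39.037, 8.883), k2=(-4.972, 38.688, 9.155), k3=(-5.009, 38.717, 9.160), k4=(-3.914, 38.395, 9.433); state += dt/6·(k1+2k2+2k3+k4)
t=0.005: state=(3.915, 3.524, 1.606)
t=0.010: state=(3.901, 3.714, 1.654)
t=0.015: state=(3.896, 3.902, 1.706)
continuing one RK4 step at a time; state shown every 20 steps (Δt=0.1):
t=0.100: state=(4.920, 7.042, 3.170)
t=0.200: state=(7.623, 10.590, 7.413)
t=0.300: state=(9.834, 10.656, 14.378)
t=0.400: state=(8.628, 5.662, 17.879)
t=0.500: state=(5.197, 1.931, 15.772)
t=0.600: state=(2.714, 1.045, 12.470)
t=0.700: state=(1.687, 1.184, 9.700)
t=0.800: state=(1.518, 1.621, 7.582)
t=0.900: state=(1.828, 2.338, 6.064)
t=1.000: state=(2.552, 3.509, 5.179)
t=1.100: state=(3.790, 5.329, 5.178)
t=1.200: state=(5.625, 7.708, 6.677)
t=1.300: state=(7.675, 9.446, 10.274)
t=1.400: state=(8.569, 8.351, 14.490)
t=1.500: state=(7.262, 5.140, 15.796)
t=1.600: state=(5.036, 2.999, 14.134)
t=1.700: state=(3.486, 2.448, 11.726)
t=1.800: state=(2.898, 2.708, 9.627)
t=1.835: state=(2.872, 2.911, 9.024)
compare at T: x=2.872, y=2.911, z=9.024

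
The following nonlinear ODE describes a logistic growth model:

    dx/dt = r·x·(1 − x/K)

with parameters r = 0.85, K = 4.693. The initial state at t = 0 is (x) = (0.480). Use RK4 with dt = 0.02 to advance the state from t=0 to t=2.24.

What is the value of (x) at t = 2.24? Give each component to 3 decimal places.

t=0.000: state=(0.480)
step 1 (dt=0.02): k1=(0.366), k2=(0.369), k3=(0.369), k4=(0.371); state += dt/6·(k1+2k2+2k3+k4)
t=0.020: state=(0.487)
t=0.040: state=(0.495)
t=0.060: state=(0.502)
continuing one RK4 step at a time; state shown every 5 steps (Δt=0.1):
t=0.100: state=(0.518)
t=0.200: state=(0.558)
t=0.300: state=(0.602)
t=0.400: state=(0.648)
t=0.500: state=(0.696)
t=0.600: state=(0.748)
t=0.700: state=(0.803)
t=0.800: state=(0.862)
t=0.900: state=(0.923)
t=1.000: state=(0.988)
t=1.100: state=(1.056)
t=1.200: state=(1.127)
t=1.300: state=(1.201)
t=1.400: state=(1.279)
t=1.500: state=(1.359)
t=1.600: state=(1.443)
t=1.700: state=(1.529)
t=1.800: state=(1.618)
t=1.900: state=(1.709)
t=2.000: state=(1.803)
t=2.100: state=(1.898)
t=2.200: state=(1.995)
t=2.240: state=(2.034)

(x) = (2.034)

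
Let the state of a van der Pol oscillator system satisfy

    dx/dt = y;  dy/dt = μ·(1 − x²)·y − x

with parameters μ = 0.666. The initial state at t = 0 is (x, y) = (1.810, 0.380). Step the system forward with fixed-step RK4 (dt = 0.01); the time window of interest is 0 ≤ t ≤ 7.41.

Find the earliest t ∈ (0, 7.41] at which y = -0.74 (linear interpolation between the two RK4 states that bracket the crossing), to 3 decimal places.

t = 0.793

t=0.000: state=(1.810, 0.380)
step 1 (dt=0.01): k1=(0.380, -2.386), k2=(0.368, -2.372), k3=(0.368, -2.372), k4=(0.356, -2.357); state += dt/6·(k1+2k2+2k3+k4)
t=0.010: state=(1.814, 0.356)
t=0.020: state=(1.817, 0.333)
t=0.030: state=(1.820, 0.310)
continuing one RK4 step at a time; state shown every 25 steps (Δt=0.25):
t=0.250: state=(1.838, -0.122)
t=0.500: state=(1.763, -0.461)
t=0.750: state=(1.616, -0.703)
t=0.790: state=(1.587, -0.737)
next step: t=0.800: state=(1.579, -0.746) — y has crossed -0.74
linear interpolation between t=0.790 (-0.73738) and t=0.800 (-0.74577) → t≈0.793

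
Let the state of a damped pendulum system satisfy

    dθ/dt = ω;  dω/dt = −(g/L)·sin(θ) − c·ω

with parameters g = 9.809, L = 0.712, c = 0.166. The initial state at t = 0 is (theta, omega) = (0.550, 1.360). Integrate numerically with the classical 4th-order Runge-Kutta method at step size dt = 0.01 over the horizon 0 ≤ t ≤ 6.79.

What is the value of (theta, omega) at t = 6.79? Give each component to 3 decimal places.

t=0.000: state=(0.550, 1.360)
step 1 (dt=0.01): k1=(1.360, -7.427), k2=(1.323, -7.500), k3=(1.322, -7.498), k4=(1.285, -7.569); state += dt/6·(k1+2k2+2k3+k4)
t=0.010: state=(0.563, 1.285)
t=0.020: state=(0.576, 1.209)
t=0.030: state=(0.587, 1.131)
continuing one RK4 step at a time; state shown every 25 steps (Δt=0.25):
t=0.250: state=(0.636, -0.700)
t=0.500: state=(0.247, -2.195)
t=0.750: state=(-0.314, -1.973)
t=1.000: state=(-0.613, -0.280)
t=1.250: state=(-0.444, 1.539)
t=1.500: state=(0.054, 2.159)
t=1.750: state=(0.490, 1.094)
t=2.000: state=(0.538, -0.721)
t=2.250: state=(0.179, -1.947)
t=2.500: state=(-0.303, -1.634)
t=2.750: state=(-0.533, -0.100)
t=3.000: state=(-0.352, 1.444)
t=3.250: state=(0.091, 1.844)
t=3.500: state=(0.446, 0.804)
t=3.750: state=(0.447, -0.786)
t=4.000: state=(0.107, -1.733)
t=4.250: state=(-0.301, -1.303)
t=4.500: state=(-0.461, 0.097)
t=4.750: state=(-0.264, 1.370)
t=5.000: state=(0.130, 1.546)
t=5.250: state=(0.406, 0.520)
t=5.500: state=(0.360, -0.852)
t=5.750: state=(0.039, -1.528)
t=6.000: state=(-0.299, -0.989)
t=6.250: state=(-0.393, 0.280)
t=6.500: state=(-0.181, 1.289)
t=6.750: state=(0.162, 1.262)
t=6.790: state=(0.211, 1.151)

(theta, omega) = (0.211, 1.151)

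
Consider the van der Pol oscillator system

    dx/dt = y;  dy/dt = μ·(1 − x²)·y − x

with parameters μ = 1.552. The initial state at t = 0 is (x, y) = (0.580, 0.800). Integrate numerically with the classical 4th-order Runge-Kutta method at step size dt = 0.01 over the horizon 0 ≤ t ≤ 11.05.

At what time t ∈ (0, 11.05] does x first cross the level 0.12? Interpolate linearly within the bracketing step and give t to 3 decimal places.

t=0.000: state=(0.580, 0.800)
step 1 (dt=0.01): k1=(0.800, 0.244), k2=(0.801, 0.235), k3=(0.801, 0.235), k4=(0.802, 0.227); state += dt/6·(k1+2k2+2k3+k4)
t=0.010: state=(0.588, 0.802)
t=0.020: state=(0.596, 0.805)
t=0.030: state=(0.604, 0.807)
continuing one RK4 step at a time; state shown every 50 steps (Δt=0.5):
t=0.500: state=(0.966, 0.644)
t=1.000: state=(1.149, 0.068)
t=1.500: state=(1.047, -0.459)
t=2.000: state=(0.684, -1.038)
t=2.390: state=(0.130, -1.904)
next step: t=2.400: state=(0.111, -1.935) — x has crossed 0.12
linear interpolation between t=2.390 (0.12973) and t=2.400 (0.11053) → t≈2.395

t = 2.395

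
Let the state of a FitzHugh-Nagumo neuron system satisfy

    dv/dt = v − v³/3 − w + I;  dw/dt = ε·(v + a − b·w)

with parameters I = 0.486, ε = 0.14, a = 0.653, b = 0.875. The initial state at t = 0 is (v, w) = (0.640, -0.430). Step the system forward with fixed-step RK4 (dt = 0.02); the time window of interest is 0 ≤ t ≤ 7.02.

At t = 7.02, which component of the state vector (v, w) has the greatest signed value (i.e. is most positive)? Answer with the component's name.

largest component: w

t=0.000: state=(0.640, -0.430)
step 1 (dt=0.02): k1=(1.469, 0.234), k2=(1.475, 0.235), k3=(1.475, 0.235), k4=(1.481, 0.237); state += dt/6·(k1+2k2+2k3+k4)
t=0.020: state=(0.669, -0.425)
t=0.040: state=(0.699, -0.421)
t=0.060: state=(0.729, -0.416)
continuing one RK4 step at a time; state shown every 25 steps (Δt=0.5):
t=0.500: state=(1.375, -0.291)
t=1.000: state=(1.805, -0.119)
t=1.500: state=(1.904, 0.060)
t=2.000: state=(1.883, 0.229)
t=2.500: state=(1.831, 0.386)
t=3.000: state=(1.771, 0.530)
t=3.500: state=(1.708, 0.661)
t=4.000: state=(1.643, 0.780)
t=4.500: state=(1.578, 0.887)
t=5.000: state=(1.511, 0.984)
t=5.500: state=(1.442, 1.070)
t=6.000: state=(1.370, 1.146)
t=6.500: state=(1.294, 1.213)
t=7.000: state=(1.214, 1.270)
t=7.020: state=(1.211, 1.272)
compare at T: v=1.211, w=1.272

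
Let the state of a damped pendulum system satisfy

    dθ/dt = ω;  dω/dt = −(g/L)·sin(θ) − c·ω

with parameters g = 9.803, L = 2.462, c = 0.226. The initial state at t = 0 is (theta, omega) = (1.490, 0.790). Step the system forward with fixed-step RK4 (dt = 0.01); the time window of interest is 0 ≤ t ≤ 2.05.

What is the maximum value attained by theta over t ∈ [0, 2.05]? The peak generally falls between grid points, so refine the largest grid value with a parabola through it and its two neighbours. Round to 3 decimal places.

t=0.000: state=(1.490, 0.790)
step 1 (dt=0.01): k1=(0.790, -4.147), k2=(0.769, -4.144), k3=(0.769, -4.144), k4=(0.749, -4.140); state += dt/6·(k1+2k2+2k3+k4)
t=0.010: state=(1.498, 0.749)
t=0.020: state=(1.505, 0.707)
t=0.030: state=(1.512, 0.666)
continuing one RK4 step at a time; state shown every 10 steps (Δt=0.1):
t=0.100: state=(1.548, 0.379)
t=0.200: state=(1.566, -0.023)
t=0.300: state=(1.544, -0.416)
t=0.400: state=(1.483, -0.800)
t=0.500: state=(1.384, -1.172)
t=0.600: state=(1.249, -1.527)
t=0.700: state=(1.080, -1.854)
t=0.800: state=(0.880, -2.140)
t=0.900: state=(0.654, -2.365)
t=1.000: state=(0.409, -2.512)
t=1.100: state=(0.155, -2.565)
t=1.200: state=(-0.100, -2.518)
t=1.300: state=(-0.346, -2.374)
t=1.400: state=(-0.572, -2.146)
t=1.500: state=(-0.773, -1.853)
t=1.600: state=(-0.941, -1.513)
t=1.700: state=(-1.074, -1.146)
t=1.800: state=(-1.170, -0.765)
t=1.900: state=(-1.227, -0.381)
t=2.000: state=(-1.246, -0.000)
t=2.050: state=(-1.242, 0.187)
largest grid value and its neighbours: theta(0.180)=1.56579, theta(0.190)=1.56615, theta(0.200)=1.56612
parabola through these three points peaks at t≈0.194 with theta≈1.56619

max theta = 1.566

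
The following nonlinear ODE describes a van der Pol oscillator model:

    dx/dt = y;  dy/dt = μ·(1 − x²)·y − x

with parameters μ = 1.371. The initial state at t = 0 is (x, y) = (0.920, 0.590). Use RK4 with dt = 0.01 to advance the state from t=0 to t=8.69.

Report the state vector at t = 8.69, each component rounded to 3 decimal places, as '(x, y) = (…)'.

(x, y) = (0.255, -1.957)

t=0.000: state=(0.920, 0.590)
step 1 (dt=0.01): k1=(0.590, -0.796), k2=(0.586, -0.804), k3=(0.586, -0.804), k4=(0.582, -0.812); state += dt/6·(k1+2k2+2k3+k4)
t=0.010: state=(0.926, 0.582)
t=0.020: state=(0.932, 0.574)
t=0.030: state=(0.937, 0.565)
continuing one RK4 step at a time; state shown every 50 steps (Δt=0.5):
t=0.500: state=(1.092, 0.073)
t=1.000: state=(0.995, -0.448)
t=1.500: state=(0.636, -1.027)
t=2.000: state=(-0.115, -2.091)
t=2.500: state=(-1.360, -2.287)
t=3.000: state=(-1.913, -0.132)
t=3.500: state=(-1.800, 0.430)
t=4.000: state=(-1.536, 0.620)
t=4.500: state=(-1.168, 0.878)
t=5.000: state=(-0.602, 1.480)
t=5.500: state=(0.456, 2.854)
t=6.000: state=(1.782, 1.540)
t=6.500: state=(1.998, -0.204)
t=7.000: state=(1.810, -0.483)
t=7.500: state=(1.532, -0.635)
t=8.000: state=(1.158, -0.892)
t=8.500: state=(0.582, -1.510)
t=8.690: state=(0.255, -1.957)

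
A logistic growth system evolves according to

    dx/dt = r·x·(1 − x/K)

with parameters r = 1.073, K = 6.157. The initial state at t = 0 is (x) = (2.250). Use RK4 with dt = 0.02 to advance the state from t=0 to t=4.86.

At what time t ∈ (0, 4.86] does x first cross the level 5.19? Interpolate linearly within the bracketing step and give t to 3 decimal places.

t = 2.080

t=0.000: state=(2.250)
step 1 (dt=0.02): k1=(1.532), k2=(1.536), k3=(1.536), k4=(1.541); state += dt/6·(k1+2k2+2k3+k4)
t=0.020: state=(2.281)
t=0.040: state=(2.312)
t=0.060: state=(2.343)
continuing one RK4 step at a time; state shown every 10 steps (Δt=0.2):
t=0.200: state=(2.564)
t=0.400: state=(2.890)
t=0.600: state=(3.220)
t=0.800: state=(3.547)
t=1.000: state=(3.863)
t=1.200: state=(4.163)
t=1.400: state=(4.440)
t=1.600: state=(4.693)
t=1.800: state=(4.919)
t=2.000: state=(5.118)
t=2.080: state=(5.190)
next step: t=2.100: state=(5.207) — x has crossed 5.19
linear interpolation between t=2.080 (5.18976) and t=2.100 (5.20713) → t≈2.080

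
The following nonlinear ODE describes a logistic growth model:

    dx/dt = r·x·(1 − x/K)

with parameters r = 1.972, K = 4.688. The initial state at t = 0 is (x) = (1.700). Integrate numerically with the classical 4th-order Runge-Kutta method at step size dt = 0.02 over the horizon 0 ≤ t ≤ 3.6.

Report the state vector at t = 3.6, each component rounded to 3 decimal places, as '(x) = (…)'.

t=0.000: state=(1.700)
step 1 (dt=0.02): k1=(2.137), k2=(2.148), k3=(2.148), k4=(2.159); state += dt/6·(k1+2k2+2k3+k4)
t=0.020: state=(1.743)
t=0.040: state=(1.786)
t=0.060: state=(1.830)
continuing one RK4 step at a time; state shown every 10 steps (Δt=0.2):
t=0.200: state=(2.146)
t=0.400: state=(2.606)
t=0.600: state=(3.047)
t=0.800: state=(3.440)
t=1.000: state=(3.767)
t=1.200: state=(4.024)
t=1.400: state=(4.219)
t=1.600: state=(4.361)
t=1.800: state=(4.463)
t=2.000: state=(4.534)
t=2.200: state=(4.583)
t=2.400: state=(4.617)
t=2.600: state=(4.640)
t=2.800: state=(4.655)
t=3.000: state=(4.666)
t=3.200: state=(4.673)
t=3.400: state=(4.678)
t=3.600: state=(4.681)

(x) = (4.681)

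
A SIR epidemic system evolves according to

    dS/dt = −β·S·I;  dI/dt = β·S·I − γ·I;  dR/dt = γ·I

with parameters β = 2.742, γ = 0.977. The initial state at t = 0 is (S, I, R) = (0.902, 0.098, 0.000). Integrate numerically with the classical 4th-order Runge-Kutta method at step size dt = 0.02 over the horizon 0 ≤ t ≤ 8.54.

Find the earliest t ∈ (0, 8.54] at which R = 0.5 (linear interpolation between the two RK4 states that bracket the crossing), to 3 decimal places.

t=0.000: state=(0.902, 0.098, 0.000)
step 1 (dt=0.02): k1=(-0.242, 0.147, 0.096), k2=(-0.245, 0.148, 0.097), k3=(-0.245, 0.148, 0.097), k4=(-0.248, 0.150, 0.099); state += dt/6·(k1+2k2+2k3+k4)
t=0.020: state=(0.897, 0.101, 0.002)
t=0.040: state=(0.892, 0.104, 0.004)
t=0.060: state=(0.887, 0.107, 0.006)
continuing one RK4 step at a time; state shown every 25 steps (Δt=0.5):
t=0.500: state=(0.744, 0.187, 0.069)
t=1.000: state=(0.539, 0.277, 0.183)
t=1.500: state=(0.357, 0.313, 0.330)
t=2.000: state=(0.235, 0.286, 0.479)
t=2.060: state=(0.225, 0.280, 0.495)
next step: t=2.080: state=(0.221, 0.278, 0.501) — R has crossed 0.5
linear interpolation between t=2.060 (0.49517) and t=2.080 (0.50062) → t≈2.078

t = 2.078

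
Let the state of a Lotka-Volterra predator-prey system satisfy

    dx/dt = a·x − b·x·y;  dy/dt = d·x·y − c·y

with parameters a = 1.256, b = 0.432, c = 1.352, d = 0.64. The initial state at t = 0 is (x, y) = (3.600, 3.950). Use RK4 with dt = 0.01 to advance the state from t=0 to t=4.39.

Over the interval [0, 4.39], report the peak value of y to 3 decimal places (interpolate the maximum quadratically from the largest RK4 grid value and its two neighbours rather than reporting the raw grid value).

max y = 5.388

t=0.000: state=(3.600, 3.950)
step 1 (dt=0.01): k1=(-1.621, 3.760), k2=(-1.647, 3.758), k3=(-1.647, 3.757), k4=(-1.672, 3.754); state += dt/6·(k1+2k2+2k3+k4)
t=0.010: state=(3.584, 3.988)
t=0.020: state=(3.567, 4.025)
t=0.030: state=(3.549, 4.062)
continuing one RK4 step at a time; state shown every 20 steps (Δt=0.2):
t=0.200: state=(3.188, 4.662)
t=0.400: state=(2.674, 5.179)
t=0.600: state=(2.172, 5.385)
t=0.800: state=(1.758, 5.279)
t=1.000: state=(1.452, 4.941)
t=1.200: state=(1.242, 4.476)
t=1.400: state=(1.108, 3.967)
t=1.600: state=(1.034, 3.470)
t=1.800: state=(1.004, 3.015)
t=2.000: state=(1.013, 2.617)
t=2.200: state=(1.054, 2.279)
t=2.400: state=(1.127, 1.999)
t=2.600: state=(1.232, 1.773)
t=2.800: state=(1.369, 1.597)
t=3.000: state=(1.542, 1.468)
t=3.200: state=(1.754, 1.383)
t=3.400: state=(2.005, 1.342)
t=3.600: state=(2.295, 1.348)
t=3.800: state=(2.621, 1.408)
t=4.000: state=(2.969, 1.536)
t=4.200: state=(3.313, 1.753)
t=4.390: state=(3.599, 2.065)
largest grid value and its neighbours: y(0.620)=5.38796, y(0.630)=5.38804, y(0.640)=5.38735
parabola through these three points peaks at t≈0.626 with y≈5.38810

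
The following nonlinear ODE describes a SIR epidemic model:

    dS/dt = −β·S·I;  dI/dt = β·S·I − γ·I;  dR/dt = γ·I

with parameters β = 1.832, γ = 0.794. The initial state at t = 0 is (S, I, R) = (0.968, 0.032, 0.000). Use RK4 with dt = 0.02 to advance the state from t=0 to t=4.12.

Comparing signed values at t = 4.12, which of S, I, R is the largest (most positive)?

t=0.000: state=(0.968, 0.032, 0.000)
step 1 (dt=0.02): k1=(-0.057, 0.031, 0.025), k2=(-0.057, 0.032, 0.026), k3=(-0.057, 0.032, 0.026), k4=(-0.058, 0.032, 0.026); state += dt/6·(k1+2k2+2k3+k4)
t=0.020: state=(0.967, 0.033, 0.001)
t=0.040: state=(0.966, 0.033, 0.001)
t=0.060: state=(0.964, 0.034, 0.002)
continuing one RK4 step at a time; state shown every 10 steps (Δt=0.2):
t=0.200: state=(0.956, 0.039, 0.006)
t=0.400: state=(0.941, 0.047, 0.012)
t=0.600: state=(0.923, 0.056, 0.021)
t=0.800: state=(0.903, 0.067, 0.030)
t=1.000: state=(0.879, 0.079, 0.042)
t=1.200: state=(0.851, 0.093, 0.056)
t=1.400: state=(0.821, 0.108, 0.072)
t=1.600: state=(0.787, 0.123, 0.090)
t=1.800: state=(0.750, 0.140, 0.111)
t=2.000: state=(0.710, 0.156, 0.134)
t=2.200: state=(0.669, 0.171, 0.160)
t=2.400: state=(0.627, 0.185, 0.188)
t=2.600: state=(0.584, 0.197, 0.219)
t=2.800: state=(0.543, 0.207, 0.251)
t=3.000: state=(0.502, 0.213, 0.284)
t=3.200: state=(0.464, 0.217, 0.318)
t=3.400: state=(0.429, 0.218, 0.353)
t=3.600: state=(0.396, 0.217, 0.388)
t=3.800: state=(0.366, 0.212, 0.422)
t=4.000: state=(0.339, 0.206, 0.455)
t=4.120: state=(0.324, 0.202, 0.474)
compare at T: S=0.324, I=0.202, R=0.474

largest component: R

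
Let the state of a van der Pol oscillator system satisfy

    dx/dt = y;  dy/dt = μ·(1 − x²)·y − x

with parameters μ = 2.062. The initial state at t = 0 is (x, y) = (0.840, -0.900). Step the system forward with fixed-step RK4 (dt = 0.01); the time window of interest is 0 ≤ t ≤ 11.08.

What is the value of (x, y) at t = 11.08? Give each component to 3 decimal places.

t=0.000: state=(0.840, -0.900)
step 1 (dt=0.01): k1=(-0.900, -1.386), k2=(-0.907, -1.400), k3=(-0.907, -1.400), k4=(-0.914, -1.414); state += dt/6·(k1+2k2+2k3+k4)
t=0.010: state=(0.831, -0.914)
t=0.020: state=(0.822, -0.928)
t=0.030: state=(0.812, -0.943)
continuing one RK4 step at a time; state shown every 50 steps (Δt=0.5):
t=0.500: state=(0.124, -2.239)
t=1.000: state=(-1.486, -2.987)
t=1.500: state=(-1.993, 0.088)
t=2.000: state=(-1.864, 0.335)
t=2.500: state=(-1.679, 0.406)
t=3.000: state=(-1.453, 0.511)
t=3.500: state=(-1.151, 0.729)
t=4.000: state=(-0.661, 1.355)
t=4.500: state=(0.471, 3.513)
t=5.000: state=(1.937, 0.948)
t=5.500: state=(1.973, -0.266)
t=6.000: state=(1.813, -0.358)
t=6.500: state=(1.617, -0.431)
t=7.000: state=(1.373, -0.558)
t=7.500: state=(1.033, -0.845)
t=8.000: state=(0.429, -1.771)
t=8.500: state=(-1.037, -3.873)
t=9.000: state=(-2.014, -0.188)
t=9.500: state=(-1.930, 0.308)
t=10.000: state=(-1.758, 0.377)
t=10.500: state=(-1.550, 0.461)
t=11.000: state=(-1.285, 0.618)
t=11.080: state=(-1.234, 0.657)

(x, y) = (-1.234, 0.657)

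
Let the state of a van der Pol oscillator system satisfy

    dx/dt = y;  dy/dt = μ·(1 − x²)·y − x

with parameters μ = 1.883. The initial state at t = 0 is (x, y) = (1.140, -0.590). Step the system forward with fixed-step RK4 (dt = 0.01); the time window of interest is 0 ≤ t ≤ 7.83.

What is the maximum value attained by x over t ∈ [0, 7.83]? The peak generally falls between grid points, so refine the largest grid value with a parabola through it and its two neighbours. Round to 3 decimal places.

max x = 2.019

t=0.000: state=(1.140, -0.590)
step 1 (dt=0.01): k1=(-0.590, -0.807), k2=(-0.594, -0.809), k3=(-0.594, -0.809), k4=(-0.598, -0.812); state += dt/6·(k1+2k2+2k3+k4)
t=0.010: state=(1.134, -0.598)
t=0.020: state=(1.128, -0.606)
t=0.030: state=(1.122, -0.614)
continuing one RK4 step at a time; state shown every 50 steps (Δt=0.5):
t=0.500: state=(0.722, -1.161)
t=1.000: state=(-0.201, -2.822)
t=1.500: state=(-1.751, -1.870)
t=2.000: state=(-1.984, 0.201)
t=2.500: state=(-1.827, 0.377)
t=3.000: state=(-1.618, 0.464)
t=3.500: state=(-1.354, 0.607)
t=4.000: state=(-0.982, 0.934)
t=4.500: state=(-0.310, 1.968)
t=5.000: state=(1.197, 3.528)
t=5.500: state=(2.016, 0.123)
t=6.000: state=(1.917, -0.335)
t=6.500: state=(1.728, -0.419)
t=7.000: state=(1.494, -0.524)
t=7.500: state=(1.187, -0.733)
t=7.830: state=(0.903, -1.027)
largest grid value and its neighbours: x(5.540)=2.01886, x(5.550)=2.01901, x(5.560)=2.01895
parabola through these three points peaks at t≈5.552 with x≈2.01901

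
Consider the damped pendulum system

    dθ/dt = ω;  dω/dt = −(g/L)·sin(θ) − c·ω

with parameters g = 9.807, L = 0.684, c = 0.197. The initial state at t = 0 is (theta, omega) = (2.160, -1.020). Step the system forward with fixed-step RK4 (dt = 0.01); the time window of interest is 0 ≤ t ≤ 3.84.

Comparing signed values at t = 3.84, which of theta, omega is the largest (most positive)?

largest component: omega

t=0.000: state=(2.160, -1.020)
step 1 (dt=0.01): k1=(-1.020, -11.719), k2=(-1.079, -11.748), k3=(-1.079, -11.750), k4=(-1.138, -11.781); state += dt/6·(k1+2k2+2k3+k4)
t=0.010: state=(2.149, -1.137)
t=0.020: state=(2.137, -1.256)
t=0.030: state=(2.124, -1.375)
continuing one RK4 step at a time; state shown every 20 steps (Δt=0.2):
t=0.200: state=(1.710, -3.543)
t=0.400: state=(0.742, -5.982)
t=0.600: state=(-0.518, -6.036)
t=0.800: state=(-1.489, -3.458)
t=1.000: state=(-1.887, -0.570)
t=1.200: state=(-1.730, 2.149)
t=1.400: state=(-1.028, 4.789)
t=1.600: state=(0.083, 5.854)
t=1.800: state=(1.110, 4.042)
t=2.000: state=(1.630, 1.137)
t=2.200: state=(1.572, -1.709)
t=2.400: state=(0.959, -4.315)
t=2.600: state=(-0.052, -5.364)
t=2.800: state=(-0.998, -3.728)
t=3.000: state=(-1.467, -0.914)
t=3.200: state=(-1.365, 1.915)
t=3.400: state=(-0.729, 4.284)
t=3.600: state=(0.224, 4.809)
t=3.800: state=(1.029, 2.943)
t=3.840: state=(1.136, 2.415)
compare at T: theta=1.136, omega=2.415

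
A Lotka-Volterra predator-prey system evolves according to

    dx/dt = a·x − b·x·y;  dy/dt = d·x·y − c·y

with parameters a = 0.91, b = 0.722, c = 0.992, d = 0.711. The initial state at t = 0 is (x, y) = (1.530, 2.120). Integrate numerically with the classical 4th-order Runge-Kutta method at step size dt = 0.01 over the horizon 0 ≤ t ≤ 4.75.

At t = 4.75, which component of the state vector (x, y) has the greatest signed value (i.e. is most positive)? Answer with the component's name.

t=0.000: state=(1.530, 2.120)
step 1 (dt=0.01): k1=(-0.950, 0.203), k2=(-0.948, 0.196), k3=(-0.948, 0.196), k4=(-0.946, 0.189); state += dt/6·(k1+2k2+2k3+k4)
t=0.010: state=(1.521, 2.122)
t=0.020: state=(1.511, 2.124)
t=0.030: state=(1.502, 2.125)
continuing one RK4 step at a time; state shown every 20 steps (Δt=0.2):
t=0.200: state=(1.349, 2.133)
t=0.400: state=(1.192, 2.095)
t=0.600: state=(1.062, 2.016)
t=0.800: state=(0.960, 1.908)
t=1.000: state=(0.882, 1.783)
t=1.200: state=(0.826, 1.651)
t=1.400: state=(0.788, 1.518)
t=1.600: state=(0.766, 1.390)
t=1.800: state=(0.759, 1.270)
t=2.000: state=(0.764, 1.160)
t=2.200: state=(0.781, 1.062)
t=2.400: state=(0.808, 0.975)
t=2.600: state=(0.847, 0.899)
t=2.800: state=(0.897, 0.835)
t=3.000: state=(0.958, 0.781)
t=3.200: state=(1.030, 0.737)
t=3.400: state=(1.113, 0.704)
t=3.600: state=(1.208, 0.681)
t=3.800: state=(1.315, 0.668)
t=4.000: state=(1.433, 0.666)
t=4.200: state=(1.561, 0.675)
t=4.400: state=(1.696, 0.698)
t=4.600: state=(1.835, 0.736)
t=4.750: state=(1.938, 0.776)
compare at T: x=1.938, y=0.776

largest component: x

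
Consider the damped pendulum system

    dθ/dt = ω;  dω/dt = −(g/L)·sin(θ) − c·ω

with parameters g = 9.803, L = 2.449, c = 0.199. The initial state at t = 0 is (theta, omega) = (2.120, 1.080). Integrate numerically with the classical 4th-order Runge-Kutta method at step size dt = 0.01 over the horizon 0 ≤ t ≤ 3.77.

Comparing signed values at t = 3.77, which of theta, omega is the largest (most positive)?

t=0.000: state=(2.120, 1.080)
step 1 (dt=0.01): k1=(1.080, -3.629), k2=(1.062, -3.614), k3=(1.062, -3.614), k4=(1.044, -3.600); state += dt/6·(k1+2k2+2k3+k4)
t=0.010: state=(2.131, 1.044)
t=0.020: state=(2.141, 1.008)
t=0.030: state=(2.151, 0.972)
continuing one RK4 step at a time; state shown every 20 steps (Δt=0.2):
t=0.200: state=(2.267, 0.406)
t=0.400: state=(2.287, -0.201)
t=0.600: state=(2.187, -0.806)
t=0.800: state=(1.961, -1.457)
t=1.000: state=(1.600, -2.161)
t=1.200: state=(1.099, -2.836)
t=1.400: state=(0.481, -3.277)
t=1.600: state=(-0.181, -3.263)
t=1.800: state=(-0.791, -2.767)
t=2.000: state=(-1.269, -1.987)
t=2.200: state=(-1.581, -1.134)
t=2.400: state=(-1.725, -0.309)
t=2.600: state=(-1.708, 0.478)
t=2.800: state=(-1.535, 1.241)
t=3.000: state=(-1.214, 1.961)
t=3.200: state=(-0.760, 2.537)
t=3.400: state=(-0.220, 2.805)
t=3.600: state=(0.333, 2.648)
t=3.770: state=(0.749, 2.214)
compare at T: theta=0.749, omega=2.214

largest component: omega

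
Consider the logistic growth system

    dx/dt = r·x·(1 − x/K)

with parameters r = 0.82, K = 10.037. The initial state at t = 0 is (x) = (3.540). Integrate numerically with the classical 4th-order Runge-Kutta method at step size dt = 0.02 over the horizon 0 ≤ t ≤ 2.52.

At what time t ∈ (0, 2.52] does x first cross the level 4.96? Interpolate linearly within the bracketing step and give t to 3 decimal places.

t=0.000: state=(3.540)
step 1 (dt=0.02): k1=(1.879), k2=(1.884), k3=(1.884), k4=(1.888); state += dt/6·(k1+2k2+2k3+k4)
t=0.020: state=(3.578)
t=0.040: state=(3.616)
t=0.060: state=(3.654)
continuing one RK4 step at a time; state shown every 5 steps (Δt=0.1):
t=0.100: state=(3.730)
t=0.200: state=(3.924)
t=0.300: state=(4.122)
t=0.400: state=(4.322)
t=0.500: state=(4.525)
t=0.600: state=(4.730)
t=0.700: state=(4.935)
next step: t=0.720: state=(4.976) — x has crossed 4.96
linear interpolation between t=0.700 (4.93517) and t=0.720 (4.97631) → t≈0.712

t = 0.712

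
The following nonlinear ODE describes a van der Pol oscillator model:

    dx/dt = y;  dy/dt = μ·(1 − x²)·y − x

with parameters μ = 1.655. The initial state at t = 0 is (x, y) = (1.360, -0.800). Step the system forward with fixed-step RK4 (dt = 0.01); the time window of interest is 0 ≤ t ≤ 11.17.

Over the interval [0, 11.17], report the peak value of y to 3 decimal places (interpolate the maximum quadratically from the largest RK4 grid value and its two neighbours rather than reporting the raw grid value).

max y = 3.404

t=0.000: state=(1.360, -0.800)
step 1 (dt=0.01): k1=(-0.800, -0.235), k2=(-0.801, -0.244), k3=(-0.801, -0.244), k4=(-0.802, -0.253); state += dt/6·(k1+2k2+2k3+k4)
t=0.010: state=(1.352, -0.802)
t=0.020: state=(1.344, -0.805)
t=0.030: state=(1.336, -0.808)
continuing one RK4 step at a time; state shown every 50 steps (Δt=0.5):
t=0.500: state=(0.894, -1.148)
t=1.000: state=(0.069, -2.386)
t=1.500: state=(-1.482, -2.818)
t=2.000: state=(-2.028, 0.024)
t=2.500: state=(-1.895, 0.385)
t=3.000: state=(-1.677, 0.487)
t=3.500: state=(-1.401, 0.631)
t=4.000: state=(-1.019, 0.942)
t=4.500: state=(-0.369, 1.827)
t=5.000: state=(0.993, 3.394)
t=5.500: state=(1.991, 0.417)
t=6.000: state=(1.940, -0.339)
t=6.500: state=(1.737, -0.460)
t=7.000: state=(1.478, -0.586)
t=7.500: state=(1.131, -0.835)
t=8.000: state=(0.578, -1.499)
t=8.500: state=(-0.568, -3.228)
t=9.000: state=(-1.899, -1.087)
t=9.500: state=(-1.979, 0.276)
t=10.000: state=(-1.793, 0.435)
t=10.500: state=(-1.550, 0.547)
t=11.000: state=(-1.232, 0.751)
t=11.170: state=(-1.094, 0.868)
largest grid value and its neighbours: y(4.970)=3.40299, y(4.980)=3.40379, y(4.990)=3.40071
parabola through these three points peaks at t≈4.977 with y≈3.40396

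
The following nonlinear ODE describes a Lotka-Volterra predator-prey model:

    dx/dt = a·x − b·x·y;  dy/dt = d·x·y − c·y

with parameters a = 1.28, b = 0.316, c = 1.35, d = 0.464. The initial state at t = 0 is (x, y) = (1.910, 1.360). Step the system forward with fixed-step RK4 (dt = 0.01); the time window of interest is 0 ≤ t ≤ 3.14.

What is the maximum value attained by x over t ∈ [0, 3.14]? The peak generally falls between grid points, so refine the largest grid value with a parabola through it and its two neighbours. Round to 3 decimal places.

t=0.000: state=(1.910, 1.360)
step 1 (dt=0.01): k1=(1.624, -0.631), k2=(1.633, -0.624), k3=(1.633, -0.624), k4=(1.642, -0.618); state += dt/6·(k1+2k2+2k3+k4)
t=0.010: state=(1.926, 1.354)
t=0.020: state=(1.943, 1.348)
t=0.030: state=(1.960, 1.342)
continuing one RK4 step at a time; state shown every 20 steps (Δt=0.2):
t=0.200: state=(2.272, 1.260)
t=0.400: state=(2.715, 1.211)
t=0.600: state=(3.249, 1.219)
t=0.800: state=(3.878, 1.294)
t=1.000: state=(4.594, 1.462)
t=1.200: state=(5.363, 1.772)
t=1.400: state=(6.100, 2.304)
t=1.600: state=(6.639, 3.184)
t=1.800: state=(6.737, 4.541)
t=2.000: state=(6.180, 6.346)
t=2.200: state=(5.036, 8.179)
t=2.400: state=(3.718, 9.367)
t=2.600: state=(2.627, 9.574)
t=2.800: state=(1.881, 8.986)
t=3.000: state=(1.420, 7.981)
t=3.140: state=(1.214, 7.193)
largest grid value and its neighbours: x(1.730)=6.76966, x(1.740)=6.76982, x(1.750)=6.76841
parabola through these three points peaks at t≈1.736 with x≈6.76994

max x = 6.770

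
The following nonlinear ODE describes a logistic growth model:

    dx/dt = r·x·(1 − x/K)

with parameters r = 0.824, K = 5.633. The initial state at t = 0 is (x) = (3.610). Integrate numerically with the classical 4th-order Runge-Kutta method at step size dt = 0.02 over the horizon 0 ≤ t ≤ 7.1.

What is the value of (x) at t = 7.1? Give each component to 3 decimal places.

(x) = (5.624)

t=0.000: state=(3.610)
step 1 (dt=0.02): k1=(1.068), k2=(1.066), k3=(1.066), k4=(1.063); state += dt/6·(k1+2k2+2k3+k4)
t=0.020: state=(3.631)
t=0.040: state=(3.653)
t=0.060: state=(3.674)
continuing one RK4 step at a time; state shown every 25 steps (Δt=0.5):
t=0.500: state=(4.108)
t=1.000: state=(4.521)
t=1.500: state=(4.844)
t=2.000: state=(5.085)
t=2.500: state=(5.257)
t=3.000: state=(5.379)
t=3.500: state=(5.462)
t=4.000: state=(5.518)
t=4.500: state=(5.557)
t=5.000: state=(5.582)
t=5.500: state=(5.599)
t=6.000: state=(5.611)
t=6.500: state=(5.618)
t=7.000: state=(5.623)
t=7.100: state=(5.624)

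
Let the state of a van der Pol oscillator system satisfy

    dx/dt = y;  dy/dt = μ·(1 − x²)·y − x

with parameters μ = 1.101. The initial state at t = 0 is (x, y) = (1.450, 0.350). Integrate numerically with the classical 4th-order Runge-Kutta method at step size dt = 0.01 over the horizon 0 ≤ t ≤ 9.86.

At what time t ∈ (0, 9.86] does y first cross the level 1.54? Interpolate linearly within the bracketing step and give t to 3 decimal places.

t=0.000: state=(1.450, 0.350)
step 1 (dt=0.01): k1=(0.350, -1.875), k2=(0.341, -1.867), k3=(0.341, -1.867), k4=(0.331, -1.859); state += dt/6·(k1+2k2+2k3+k4)
t=0.010: state=(1.453, 0.331)
t=0.020: state=(1.457, 0.313)
t=0.030: state=(1.460, 0.294)
continuing one RK4 step at a time; state shown every 50 steps (Δt=0.5):
t=0.500: state=(1.429, -0.360)
t=1.000: state=(1.136, -0.800)
t=1.500: state=(0.607, -1.374)
t=2.000: state=(-0.321, -2.394)
t=2.500: state=(-1.551, -1.915)
t=3.000: state=(-1.970, -0.018)
t=3.500: state=(-1.818, 0.506)
t=4.000: state=(-1.507, 0.735)
t=4.500: state=(-1.067, 1.059)
t=4.880: state=(-0.583, 1.538)
next step: t=4.890: state=(-0.568, 1.555) — y has crossed 1.54
linear interpolation between t=4.880 (1.53828) and t=4.890 (1.55543) → t≈4.881

t = 4.881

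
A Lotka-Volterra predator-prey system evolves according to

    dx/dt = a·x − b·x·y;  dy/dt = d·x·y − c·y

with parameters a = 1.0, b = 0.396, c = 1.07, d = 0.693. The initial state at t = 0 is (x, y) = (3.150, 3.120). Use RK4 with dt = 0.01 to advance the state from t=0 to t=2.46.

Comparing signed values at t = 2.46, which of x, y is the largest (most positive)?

largest component: y

t=0.000: state=(3.150, 3.120)
step 1 (dt=0.01): k1=(-0.742, 3.472), k2=(-0.763, 3.484), k3=(-0.763, 3.483), k4=(-0.783, 3.494); state += dt/6·(k1+2k2+2k3+k4)
t=0.010: state=(3.142, 3.155)
t=0.020: state=(3.134, 3.190)
t=0.030: state=(3.126, 3.225)
continuing one RK4 step at a time; state shown every 10 steps (Δt=0.1):
t=0.100: state=(3.055, 3.477)
t=0.200: state=(2.921, 3.843)
t=0.300: state=(2.753, 4.204)
t=0.400: state=(2.558, 4.542)
t=0.500: state=(2.348, 4.837)
t=0.600: state=(2.132, 5.076)
t=0.700: state=(1.920, 5.248)
t=0.800: state=(1.720, 5.349)
t=0.900: state=(1.537, 5.380)
t=1.000: state=(1.373, 5.346)
t=1.100: state=(1.230, 5.256)
t=1.200: state=(1.107, 5.120)
t=1.300: state=(1.002, 4.949)
t=1.400: state=(0.914, 4.751)
t=1.500: state=(0.840, 4.536)
t=1.600: state=(0.779, 4.311)
t=1.700: state=(0.729, 4.081)
t=1.800: state=(0.689, 3.852)
t=1.900: state=(0.657, 3.626)
t=2.000: state=(0.631, 3.406)
t=2.100: state=(0.612, 3.195)
t=2.200: state=(0.599, 2.994)
t=2.300: state=(0.590, 2.803)
t=2.400: state=(0.585, 2.623)
t=2.460: state=(0.585, 2.521)
compare at T: x=0.585, y=2.521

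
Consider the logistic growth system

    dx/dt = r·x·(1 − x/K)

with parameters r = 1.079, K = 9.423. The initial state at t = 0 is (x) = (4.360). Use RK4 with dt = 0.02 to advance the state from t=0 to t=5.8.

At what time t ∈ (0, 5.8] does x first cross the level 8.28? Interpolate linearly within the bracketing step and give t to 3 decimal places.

t = 1.974

t=0.000: state=(4.360)
step 1 (dt=0.02): k1=(2.528), k2=(2.530), k3=(2.530), k4=(2.531); state += dt/6·(k1+2k2+2k3+k4)
t=0.020: state=(4.411)
t=0.040: state=(4.461)
t=0.060: state=(4.512)
continuing one RK4 step at a time; state shown every 10 steps (Δt=0.2):
t=0.200: state=(4.868)
t=0.400: state=(5.372)
t=0.600: state=(5.861)
t=0.800: state=(6.325)
t=1.000: state=(6.756)
t=1.200: state=(7.149)
t=1.400: state=(7.500)
t=1.600: state=(7.809)
t=1.800: state=(8.078)
t=1.960: state=(8.265)
next step: t=1.980: state=(8.287) — x has crossed 8.28
linear interpolation between t=1.960 (8.26502) and t=1.980 (8.28676) → t≈1.974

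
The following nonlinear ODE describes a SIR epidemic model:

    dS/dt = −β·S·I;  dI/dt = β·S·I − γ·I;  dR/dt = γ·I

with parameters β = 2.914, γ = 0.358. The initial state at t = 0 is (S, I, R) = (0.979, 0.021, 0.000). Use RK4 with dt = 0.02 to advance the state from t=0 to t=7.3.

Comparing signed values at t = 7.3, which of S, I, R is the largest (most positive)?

t=0.000: state=(0.979, 0.021, 0.000)
step 1 (dt=0.02): k1=(-0.060, 0.052, 0.008), k2=(-0.061, 0.054, 0.008), k3=(-0.061, 0.054, 0.008), k4=(-0.063, 0.055, 0.008); state += dt/6·(k1+2k2+2k3+k4)
t=0.020: state=(0.978, 0.022, 0.000)
t=0.040: state=(0.976, 0.023, 0.000)
t=0.060: state=(0.975, 0.024, 0.000)
continuing one RK4 step at a time; state shown every 25 steps (Δt=0.5):
t=0.500: state=(0.922, 0.071, 0.007)
t=1.000: state=(0.764, 0.205, 0.030)
t=1.500: state=(0.483, 0.430, 0.087)
t=2.000: state=(0.225, 0.594, 0.180)
t=2.500: state=(0.092, 0.617, 0.291)
t=3.000: state=(0.039, 0.564, 0.397)
t=3.500: state=(0.018, 0.491, 0.492)
t=4.000: state=(0.009, 0.418, 0.573)
t=4.500: state=(0.005, 0.353, 0.642)
t=5.000: state=(0.003, 0.297, 0.700)
t=5.500: state=(0.002, 0.249, 0.748)
t=6.000: state=(0.002, 0.209, 0.789)
t=6.500: state=(0.001, 0.175, 0.824)
t=7.000: state=(0.001, 0.147, 0.852)
t=7.300: state=(0.001, 0.132, 0.867)
compare at T: S=0.001, I=0.132, R=0.867

largest component: R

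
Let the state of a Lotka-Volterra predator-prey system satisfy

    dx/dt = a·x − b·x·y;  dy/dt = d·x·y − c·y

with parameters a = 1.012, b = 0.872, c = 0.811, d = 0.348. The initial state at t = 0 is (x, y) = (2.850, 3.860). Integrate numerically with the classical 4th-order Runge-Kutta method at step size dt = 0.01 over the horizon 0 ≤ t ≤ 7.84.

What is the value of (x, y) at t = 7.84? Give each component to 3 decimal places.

(x, y) = (8.216, 1.849)

t=0.000: state=(2.850, 3.860)
step 1 (dt=0.01): k1=(-6.709, 0.698), k2=(-6.638, 0.653), k3=(-6.639, 0.654), k4=(-6.568, 0.610); state += dt/6·(k1+2k2+2k3+k4)
t=0.010: state=(2.784, 3.867)
t=0.020: state=(2.719, 3.872)
t=0.030: state=(2.655, 3.877)
continuing one RK4 step at a time; state shown every 50 steps (Δt=0.5):
t=0.500: state=(0.921, 3.448)
t=1.000: state=(0.413, 2.557)
t=1.500: state=(0.266, 1.804)
t=2.000: state=(0.228, 1.254)
t=2.500: state=(0.240, 0.871)
t=3.000: state=(0.289, 0.607)
t=3.500: state=(0.383, 0.429)
t=4.000: state=(0.542, 0.310)
t=4.500: state=(0.801, 0.232)
t=5.000: state=(1.214, 0.183)
t=5.500: state=(1.870, 0.159)
t=6.000: state=(2.897, 0.160)
t=6.500: state=(4.452, 0.200)
t=7.000: state=(6.598, 0.346)
t=7.500: state=(8.588, 0.880)
t=7.840: state=(8.216, 1.849)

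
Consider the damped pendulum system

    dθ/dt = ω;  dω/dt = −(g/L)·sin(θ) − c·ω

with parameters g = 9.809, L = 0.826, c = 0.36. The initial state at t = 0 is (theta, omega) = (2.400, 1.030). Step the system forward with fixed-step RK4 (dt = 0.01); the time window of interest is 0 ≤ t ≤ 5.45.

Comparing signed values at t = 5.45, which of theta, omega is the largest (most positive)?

largest component: omega

t=0.000: state=(2.400, 1.030)
step 1 (dt=0.01): k1=(1.030, -8.392), k2=(0.988, -8.332), k3=(0.988, -8.334), k4=(0.947, -8.275); state += dt/6·(k1+2k2+2k3+k4)
t=0.010: state=(2.410, 0.947)
t=0.020: state=(2.419, 0.864)
t=0.030: state=(2.427, 0.783)
continuing one RK4 step at a time; state shown every 20 steps (Δt=0.2):
t=0.200: state=(2.449, -0.502)
t=0.400: state=(2.195, -2.098)
t=0.600: state=(1.583, -4.073)
t=0.800: state=(0.581, -5.752)
t=1.000: state=(-0.571, -5.331)
t=1.200: state=(-1.423, -3.042)
t=1.400: state=(-1.780, -0.558)
t=1.600: state=(-1.660, 1.731)
t=1.800: state=(-1.097, 3.843)
t=2.000: state=(-0.191, 4.927)
t=2.200: state=(0.730, 3.947)
t=2.400: state=(1.304, 1.703)
t=2.600: state=(1.405, -0.670)
t=2.800: state=(1.052, -2.795)
t=3.000: state=(0.343, -4.071)
t=3.200: state=(-0.458, -3.631)
t=3.400: state=(-1.016, -1.802)
t=3.600: state=(-1.157, 0.387)
t=3.800: state=(-0.876, 2.339)
t=4.000: state=(-0.278, 3.436)
t=4.200: state=(0.396, 3.040)
t=4.400: state=(0.857, 1.444)
t=4.600: state=(0.951, -0.502)
t=4.800: state=(0.675, -2.167)
t=5.000: state=(0.144, -2.938)
t=5.200: state=(-0.411, -2.404)
t=5.400: state=(-0.754, -0.932)
t=5.450: state=(-0.790, -0.504)
compare at T: theta=-0.790, omega=-0.504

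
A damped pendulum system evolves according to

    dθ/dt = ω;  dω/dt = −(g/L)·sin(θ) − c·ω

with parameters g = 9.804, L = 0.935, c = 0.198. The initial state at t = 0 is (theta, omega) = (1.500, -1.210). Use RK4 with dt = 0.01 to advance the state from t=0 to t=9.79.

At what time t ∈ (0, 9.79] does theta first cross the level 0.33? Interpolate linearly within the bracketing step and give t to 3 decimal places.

t = 0.392

t=0.000: state=(1.500, -1.210)
step 1 (dt=0.01): k1=(-1.210, -10.220), k2=(-1.261, -10.205), k3=(-1.261, -10.205), k4=(-1.312, -10.189); state += dt/6·(k1+2k2+2k3+k4)
t=0.010: state=(1.487, -1.312)
t=0.020: state=(1.474, -1.414)
t=0.030: state=(1.459, -1.515)
t=0.390: state=(0.339, -4.273)
next step: t=0.400: state=(0.296, -4.297) — theta has crossed 0.33
linear interpolation between t=0.390 (0.33878) and t=0.400 (0.29592) → t≈0.392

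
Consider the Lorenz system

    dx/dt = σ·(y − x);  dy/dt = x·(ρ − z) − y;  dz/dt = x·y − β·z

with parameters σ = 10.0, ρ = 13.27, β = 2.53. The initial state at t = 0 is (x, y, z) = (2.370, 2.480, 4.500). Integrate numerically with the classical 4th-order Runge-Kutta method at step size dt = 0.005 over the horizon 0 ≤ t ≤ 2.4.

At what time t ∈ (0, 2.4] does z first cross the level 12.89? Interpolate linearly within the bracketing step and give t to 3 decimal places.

t = 0.360

t=0.000: state=(2.370, 2.480, 4.500)
step 1 (dt=0.005): k1=(1.100, 18.305, -5.507), k2=(1.530, 18.316, -5.357), k3=(1.520, 18.324, -5.355), k4=(1.940, 18.344, -5.203); state += dt/6·(k1+2k2+2k3+k4)
t=0.005: state=(2.378, 2.572, 4.473)
t=0.010: state=(2.389, 2.663, 4.448)
t=0.015: state=(2.405, 2.756, 4.424)
continuing one RK4 step at a time; state shown every 20 steps (Δt=0.1):
t=0.100: state=(3.158, 4.512, 4.333)
t=0.200: state=(5.003, 7.313, 5.510)
t=0.300: state=(7.580, 10.185, 9.304)
t=0.360: state=(8.928, 10.634, 12.882)
next step: t=0.365: state=(9.011, 10.592, 13.193) — z has crossed 12.89
linear interpolation between t=0.360 (12.88159) and t=0.365 (13.19272) → t≈0.360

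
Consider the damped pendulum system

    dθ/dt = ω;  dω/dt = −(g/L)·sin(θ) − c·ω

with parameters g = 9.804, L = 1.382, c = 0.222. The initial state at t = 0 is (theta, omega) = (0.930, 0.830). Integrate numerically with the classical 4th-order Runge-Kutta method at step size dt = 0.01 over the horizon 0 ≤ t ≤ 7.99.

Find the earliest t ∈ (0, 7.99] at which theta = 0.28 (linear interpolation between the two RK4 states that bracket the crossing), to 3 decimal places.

t = 0.666

t=0.000: state=(0.930, 0.830)
step 1 (dt=0.01): k1=(0.830, -5.871), k2=(0.801, -5.882), k3=(0.801, -5.881), k4=(0.771, -5.892); state += dt/6·(k1+2k2+2k3+k4)
t=0.010: state=(0.938, 0.771)
t=0.020: state=(0.945, 0.712)
t=0.030: state=(0.952, 0.653)
continuing one RK4 step at a time; state shown every 50 steps (Δt=0.5):
t=0.500: state=(0.631, -1.856)
t=0.660: state=(0.294, -2.291)
next step: t=0.670: state=(0.271, -2.306) — theta has crossed 0.28
linear interpolation between t=0.660 (0.29434) and t=0.670 (0.27135) → t≈0.666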